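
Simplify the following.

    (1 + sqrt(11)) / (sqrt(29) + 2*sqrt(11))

Multiply numerator and denominator by -sqrt(29) + 2*sqrt(11).
Denominator becomes 15; numerator becomes -sqrt(319) - sqrt(29) + 2*sqrt(11) + 22.

(-sqrt(319) - sqrt(29) + 2*sqrt(11) + 22)/15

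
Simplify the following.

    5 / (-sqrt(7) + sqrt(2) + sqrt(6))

Group as (sqrt(2) + sqrt(6)) - sqrt(7); multiply by (sqrt(2) + sqrt(6)) + sqrt(7), then rationalise the remaining surd.

(-5*sqrt(7) + 15*sqrt(6) + 55*sqrt(2) + 20*sqrt(21))/47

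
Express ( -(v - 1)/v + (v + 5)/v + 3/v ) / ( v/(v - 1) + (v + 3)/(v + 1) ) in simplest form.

Numerator: -(v - 1)/v + (v + 5)/v + 3/v = 9/v
Denominator: v/(v - 1) + (v + 3)/(v + 1) = (2*v² + 3*v - 3)/(v² - 1)
Divide: (9/v) · ((v² - 1)/(2*v² + 3*v - 3)) = (9*v² - 9)/(2*v³ + 3*v² - 3*v)

(9*v² - 9)/(2*v³ + 3*v² - 3*v)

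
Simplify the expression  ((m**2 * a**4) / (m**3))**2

a**8/m**2

Inside the bracket: (m**-1) * a**4
Raise to the power 2: (m**-2) * a**8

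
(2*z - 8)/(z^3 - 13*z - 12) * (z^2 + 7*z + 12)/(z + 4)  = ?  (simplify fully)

Factor: 2*z - 8 = 2*(z - 4);  z^3 - 13*z - 12 = (z + 1)*(z + 3)*(z - 4);  z^2 + 7*z + 12 = (z + 3)*(z + 4)
Cancel the common factors (z + 3), (z + 4), (z - 4).

2/(z + 1)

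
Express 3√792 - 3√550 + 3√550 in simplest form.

18*√22

3√792 = 18*√22; 3√550 = 15*√22; 3√550 = 15*√22
Combine: (18 - 15 + 15)·√22 = 18*√22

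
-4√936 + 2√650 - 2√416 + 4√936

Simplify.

4√936 = 24*√26; 2√650 = 10*√26; 2√416 = 8*√26; 4√936 = 24*√26
Combine: (-24 + 10 - 8 + 24)·√26 = 2*√26

2*√26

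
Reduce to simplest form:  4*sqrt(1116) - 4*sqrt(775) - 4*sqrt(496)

-12*sqrt(31)

4*sqrt(1116) = 24*sqrt(31); 4*sqrt(775) = 20*sqrt(31); 4*sqrt(496) = 16*sqrt(31)
Combine: (24 - 20 - 16)·sqrt(31) = -12*sqrt(31)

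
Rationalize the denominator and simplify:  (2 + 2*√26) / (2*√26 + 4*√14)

(-26 - √26 + 2*√14 + 4*√91)/30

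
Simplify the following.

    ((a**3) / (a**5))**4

a**(-8)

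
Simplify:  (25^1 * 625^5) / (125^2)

5^16

25^1 = 5^2; 625^5 = 5^20; 125^2 = 5^6
Combine exponents: 5^16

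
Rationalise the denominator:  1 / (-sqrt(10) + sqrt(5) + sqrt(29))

Group as (sqrt(5) + sqrt(29)) - sqrt(10); multiply by (sqrt(5) + sqrt(29)) + sqrt(10), then rationalise the remaining surd.

(-12*sqrt(10) - 7*sqrt(29) + 17*sqrt(5) + 5*sqrt(58))/2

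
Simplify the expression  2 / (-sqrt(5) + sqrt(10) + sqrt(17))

(-11*sqrt(5) - sqrt(17) + 6*sqrt(10) + 5*sqrt(34))/49

Group as (sqrt(10) + sqrt(17)) - sqrt(5); multiply by (sqrt(10) + sqrt(17)) + sqrt(5), then rationalise the remaining surd.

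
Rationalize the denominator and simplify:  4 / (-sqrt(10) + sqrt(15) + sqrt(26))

(-124*sqrt(10) - 4*sqrt(26) + 84*sqrt(15) + 80*sqrt(39))/599

Group as (sqrt(15) + sqrt(26)) - sqrt(10); multiply by (sqrt(15) + sqrt(26)) + sqrt(10), then rationalise the remaining surd.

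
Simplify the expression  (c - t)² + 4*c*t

Expand the square and combine the 4*c*t term.

(c + t)²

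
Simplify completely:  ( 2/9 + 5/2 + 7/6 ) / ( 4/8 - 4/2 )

-70/27

Numerator: 2/9 + 5/2 + 7/6 = 35/9
Denominator: 4/8 - 4/2 = -3/2
Divide: (35/9) · (-2/3) = -70/27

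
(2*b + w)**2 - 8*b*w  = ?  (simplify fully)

Expanding gives 4*b**2 - 4*b*w + w**2, a perfect square.

(2*b - w)**2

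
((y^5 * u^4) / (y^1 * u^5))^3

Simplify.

y^12/u^3

Inside the bracket: y^4 * (u^-1)
Raise to the power 3: y^12 * (u^-3)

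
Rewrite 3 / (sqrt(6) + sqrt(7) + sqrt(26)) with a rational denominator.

Group as (sqrt(6) + sqrt(7)) + sqrt(26); multiply by (sqrt(6) + sqrt(7)) - sqrt(26), then rationalise the remaining surd.

-75*sqrt(7) - 81*sqrt(6) + 12*sqrt(273) + 39*sqrt(26)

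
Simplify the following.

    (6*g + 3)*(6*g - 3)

36*g^2 - 9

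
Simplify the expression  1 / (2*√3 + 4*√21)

(-√3 + 2*√21)/162

Multiply numerator and denominator by -2*√3 + 4*√21.
Denominator becomes 324; numerator becomes -2*√3 + 4*√21.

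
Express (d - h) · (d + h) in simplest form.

(d+h)(d-h) = d² - h².

d² - h²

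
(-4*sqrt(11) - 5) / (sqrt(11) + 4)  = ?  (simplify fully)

Multiply numerator and denominator by -sqrt(11) + 4.
Denominator becomes 5; numerator becomes -11*sqrt(11) + 24.

(-11*sqrt(11) + 24)/5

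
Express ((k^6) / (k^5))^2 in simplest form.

k^2

Inside the bracket: k^1
Raise to the power 2: k^2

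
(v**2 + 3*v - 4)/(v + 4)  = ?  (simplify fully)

Factor: v**2 + 3*v - 4 = (v - 1)*(v + 4)
Cancel the common factor (v + 4).

v - 1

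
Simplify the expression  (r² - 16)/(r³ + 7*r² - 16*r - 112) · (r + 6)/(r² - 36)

1/(r² + r - 42)

Factor: r² - 16 = (r - 4)·(r + 4);  r³ + 7*r² - 16*r - 112 = (r - 4)·(r + 4)·(r + 7);  r² - 36 = (r + 6)·(r - 6)
Cancel the common factors (r - 4), (r + 6), (r + 4).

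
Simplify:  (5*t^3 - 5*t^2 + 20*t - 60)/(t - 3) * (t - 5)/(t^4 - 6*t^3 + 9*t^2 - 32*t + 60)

Factor: 5*t^3 - 5*t^2 + 20*t - 60 = 5*(t - 2)*(t^2 + t + 6);  t^4 - 6*t^3 + 9*t^2 - 32*t + 60 = (t - 5)*(t^2 + t + 6)*(t - 2)
Cancel the common factors (t^2 + t + 6), (t - 5), (t - 2).

5/(t - 3)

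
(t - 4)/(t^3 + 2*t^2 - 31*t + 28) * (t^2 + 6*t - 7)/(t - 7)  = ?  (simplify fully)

1/(t - 7)

Factor: t^3 + 2*t^2 - 31*t + 28 = (t - 4)*(t + 7)*(t - 1);  t^2 + 6*t - 7 = (t + 7)*(t - 1)
Cancel the common factors (t - 4), (t + 7), (t - 1).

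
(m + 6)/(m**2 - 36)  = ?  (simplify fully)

1/(m - 6)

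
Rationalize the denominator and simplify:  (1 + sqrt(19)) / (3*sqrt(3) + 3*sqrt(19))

Multiply numerator and denominator by -3*sqrt(3) + 3*sqrt(19).
Denominator becomes 144; numerator becomes -3*sqrt(57) - 3*sqrt(3) + 3*sqrt(19) + 57.

(-sqrt(57) - sqrt(3) + sqrt(19) + 19)/48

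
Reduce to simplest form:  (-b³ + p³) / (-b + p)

b² + b*p + p²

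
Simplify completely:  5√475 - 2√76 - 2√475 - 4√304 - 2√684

-17*√19

5√475 = 25*√19; 2√76 = 4*√19; 2√475 = 10*√19; 4√304 = 16*√19; 2√684 = 12*√19
Combine: (25 - 4 - 10 - 16 - 12)·√19 = -17*√19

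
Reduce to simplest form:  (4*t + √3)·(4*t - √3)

16*t² - 3

Product of conjugates: (P+Q)(P-Q) = P^2 - Q^2.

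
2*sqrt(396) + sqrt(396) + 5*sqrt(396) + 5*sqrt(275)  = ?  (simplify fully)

73*sqrt(11)

2*sqrt(396) = 12*sqrt(11); sqrt(396) = 6*sqrt(11); 5*sqrt(396) = 30*sqrt(11); 5*sqrt(275) = 25*sqrt(11)
Combine: (12 + 6 + 30 + 25)·sqrt(11) = 73*sqrt(11)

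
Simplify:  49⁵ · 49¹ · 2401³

49⁵ = 7^10; 49¹ = 7^2; 2401³ = 7^12
Combine exponents: 7^24

7^24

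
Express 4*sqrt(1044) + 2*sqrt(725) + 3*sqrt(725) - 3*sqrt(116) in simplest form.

43*sqrt(29)

4*sqrt(1044) = 24*sqrt(29); 2*sqrt(725) = 10*sqrt(29); 3*sqrt(725) = 15*sqrt(29); 3*sqrt(116) = 6*sqrt(29)
Combine: (24 + 10 + 15 - 6)·sqrt(29) = 43*sqrt(29)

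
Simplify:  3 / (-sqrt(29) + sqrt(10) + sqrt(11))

Group as (sqrt(10) + sqrt(11)) - sqrt(29); multiply by (sqrt(10) + sqrt(11)) + sqrt(29), then rationalise the remaining surd.

(12*sqrt(29) + 42*sqrt(11) + 45*sqrt(10) + 3*sqrt(3190))/188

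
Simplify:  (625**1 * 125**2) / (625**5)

625**1 = 5**4; 125**2 = 5**6; 625**5 = 5**20
Combine exponents: 5**(-10)

5**(-10)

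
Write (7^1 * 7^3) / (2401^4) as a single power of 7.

7^1 = 7^1; 7^3 = 7^3; 2401^4 = 7^16
Combine exponents: 7^(-12)

7^(-12)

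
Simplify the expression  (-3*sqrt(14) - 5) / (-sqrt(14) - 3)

(-4*sqrt(14) + 27)/5

Multiply numerator and denominator by -3 + sqrt(14).
Denominator becomes -5; numerator becomes -27 + 4*sqrt(14).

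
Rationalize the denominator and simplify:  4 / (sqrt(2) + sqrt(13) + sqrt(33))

Group as (sqrt(2) + sqrt(13)) + sqrt(33); multiply by (sqrt(2) + sqrt(13)) - sqrt(33), then rationalise the remaining surd.

(-22*sqrt(13) - 44*sqrt(2) + 2*sqrt(858) + 18*sqrt(33))/55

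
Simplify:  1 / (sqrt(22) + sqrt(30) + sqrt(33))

(-132*sqrt(5) + 19*sqrt(33) + 25*sqrt(30) + 41*sqrt(22))/2279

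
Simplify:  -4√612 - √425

4√612 = 24*√17; √425 = 5*√17
Combine: (-24 - 5)·√17 = -29*√17

-29*√17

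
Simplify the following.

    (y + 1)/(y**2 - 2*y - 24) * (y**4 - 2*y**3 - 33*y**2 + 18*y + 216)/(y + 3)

Factor: y**2 - 2*y - 24 = (y + 4)*(y - 6);  y**4 - 2*y**3 - 33*y**2 + 18*y + 216 = (y + 4)*(y - 3)*(y + 3)*(y - 6)
Cancel the common factors (y + 4), (y - 6), (y + 3).

y**2 - 2*y - 3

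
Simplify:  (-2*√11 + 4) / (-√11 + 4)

Multiply numerator and denominator by √11 + 4.
Denominator becomes 5; numerator becomes -4*√11 - 6.

(-4*√11 - 6)/5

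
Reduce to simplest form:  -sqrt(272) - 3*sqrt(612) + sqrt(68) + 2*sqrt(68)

-16*sqrt(17)

sqrt(272) = 4*sqrt(17); 3*sqrt(612) = 18*sqrt(17); sqrt(68) = 2*sqrt(17); 2*sqrt(68) = 4*sqrt(17)
Combine: (-4 - 18 + 2 + 4)·sqrt(17) = -16*sqrt(17)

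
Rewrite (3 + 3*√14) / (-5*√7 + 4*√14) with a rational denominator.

Multiply numerator and denominator by 5*√7 + 4*√14.
Denominator becomes 49; numerator becomes 15*√7 + 12*√14 + 105*√2 + 168.

(15*√7 + 12*√14 + 105*√2 + 168)/49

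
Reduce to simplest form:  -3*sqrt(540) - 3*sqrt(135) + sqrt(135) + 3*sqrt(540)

-6*sqrt(15)

3*sqrt(540) = 18*sqrt(15); 3*sqrt(135) = 9*sqrt(15); sqrt(135) = 3*sqrt(15); 3*sqrt(540) = 18*sqrt(15)
Combine: (-18 - 9 + 3 + 18)·sqrt(15) = -6*sqrt(15)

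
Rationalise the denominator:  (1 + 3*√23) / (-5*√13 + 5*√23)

(√13 + √23 + 3*√299 + 69)/50

Multiply numerator and denominator by 5*√13 + 5*√23.
Denominator becomes 250; numerator becomes 5*√13 + 5*√23 + 15*√299 + 345.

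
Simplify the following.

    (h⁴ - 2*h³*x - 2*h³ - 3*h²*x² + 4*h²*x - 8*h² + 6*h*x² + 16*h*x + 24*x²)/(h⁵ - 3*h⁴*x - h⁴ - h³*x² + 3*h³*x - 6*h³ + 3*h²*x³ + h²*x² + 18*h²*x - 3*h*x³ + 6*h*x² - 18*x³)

Factor: h⁴ - 2*h³*x - 2*h³ - 3*h²*x² + 4*h²*x - 8*h² + 6*h*x² + 16*h*x + 24*x² = (h - 4)·(h + 2)·(h + x)·(h - 3*x);  h⁵ - 3*h⁴*x - h⁴ - h³*x² + 3*h³*x - 6*h³ + 3*h²*x³ + h²*x² + 18*h²*x - 3*h*x³ + 6*h*x² - 18*x³ = (h - 3)·(h + x)·(h + 2)·(h - x)·(h - 3*x)
Cancel the common factors (h - 3*x), (h + 2), (h + x).

(-h + 4)/(-h² + h*x + 3*h - 3*x)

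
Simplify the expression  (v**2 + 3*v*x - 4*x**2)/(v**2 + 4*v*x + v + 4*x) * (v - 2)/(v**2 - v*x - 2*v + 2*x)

1/(v + 1)

Factor: v**2 + 3*v*x - 4*x**2 = (v + 4*x)*(v - x);  v**2 + 4*v*x + v + 4*x = (v + 4*x)*(v + 1);  v**2 - v*x - 2*v + 2*x = (v - 2)*(v - x)
Cancel the common factors (v + 4*x), (v - 2), (v - x).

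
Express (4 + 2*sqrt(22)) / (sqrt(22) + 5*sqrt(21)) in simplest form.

Multiply numerator and denominator by -5*sqrt(21) + sqrt(22).
Denominator becomes -503; numerator becomes -10*sqrt(462) - 20*sqrt(21) + 4*sqrt(22) + 44.

(-44 - 4*sqrt(22) + 20*sqrt(21) + 10*sqrt(462))/503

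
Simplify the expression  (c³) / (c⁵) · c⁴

c²

Quotient: (c^-2)
Multiply by c⁴: add exponents.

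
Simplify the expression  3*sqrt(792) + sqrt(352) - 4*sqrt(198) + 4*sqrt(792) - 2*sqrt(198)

28*sqrt(22)

3*sqrt(792) = 18*sqrt(22); sqrt(352) = 4*sqrt(22); 4*sqrt(198) = 12*sqrt(22); 4*sqrt(792) = 24*sqrt(22); 2*sqrt(198) = 6*sqrt(22)
Combine: (18 + 4 - 12 + 24 - 6)·sqrt(22) = 28*sqrt(22)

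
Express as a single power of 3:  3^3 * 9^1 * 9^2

3^9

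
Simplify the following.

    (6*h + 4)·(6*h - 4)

36*h² - 16

Product of conjugates: (P+Q)(P-Q) = P^2 - Q^2.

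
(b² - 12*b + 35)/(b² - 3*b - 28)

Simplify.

(b - 5)/(b + 4)

Factor: b² - 12*b + 35 = (b - 5)·(b - 7);  b² - 3*b - 28 = (b + 4)·(b - 7)
Cancel the common factor (b - 7).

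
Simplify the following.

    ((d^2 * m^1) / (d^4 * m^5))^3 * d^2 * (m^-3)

Inside the bracket: (d^-2) * (m^-4)
Raise to the power 3: (d^-6) * (m^-12)
Multiply by d^2 * (m^-3): add exponents.

1/(d^4*m^15)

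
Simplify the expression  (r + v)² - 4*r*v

(r - v)²

Expand the square and combine the 4*r*v term.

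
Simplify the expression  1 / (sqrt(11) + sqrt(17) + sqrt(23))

Group as (sqrt(11) + sqrt(23)) + sqrt(17); multiply by (sqrt(11) + sqrt(23)) - sqrt(17), then rationalise the remaining surd.

(-2*sqrt(4301) + 5*sqrt(23) + 17*sqrt(17) + 29*sqrt(11))/723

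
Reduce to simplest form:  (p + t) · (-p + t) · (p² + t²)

Pair the conjugate factors: (t+p)(t-p) = -p² + t², then repeat with the next factor.

-p⁴ + t⁴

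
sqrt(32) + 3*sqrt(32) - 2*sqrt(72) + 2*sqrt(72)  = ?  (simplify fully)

16*sqrt(2)

sqrt(32) = 4*sqrt(2); 3*sqrt(32) = 12*sqrt(2); 2*sqrt(72) = 12*sqrt(2); 2*sqrt(72) = 12*sqrt(2)
Combine: (4 + 12 - 12 + 12)·sqrt(2) = 16*sqrt(2)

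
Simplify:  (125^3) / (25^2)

5^5

125^3 = 5^9; 25^2 = 5^4
Combine exponents: 5^5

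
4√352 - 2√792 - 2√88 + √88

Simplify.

2*√22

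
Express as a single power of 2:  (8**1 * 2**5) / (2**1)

8**1 = 2**3; 2**5 = 2**5; 2**1 = 2**1
Combine exponents: 2**7

2**7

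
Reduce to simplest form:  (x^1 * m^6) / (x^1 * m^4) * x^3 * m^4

m^6*x^3

Quotient: m^2
Multiply by x^3 * m^4: add exponents.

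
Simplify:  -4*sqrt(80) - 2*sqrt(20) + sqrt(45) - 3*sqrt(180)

4*sqrt(80) = 16*sqrt(5); 2*sqrt(20) = 4*sqrt(5); sqrt(45) = 3*sqrt(5); 3*sqrt(180) = 18*sqrt(5)
Combine: (-16 - 4 + 3 - 18)·sqrt(5) = -35*sqrt(5)

-35*sqrt(5)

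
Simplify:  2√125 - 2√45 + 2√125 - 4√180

-10*√5

2√125 = 10*√5; 2√45 = 6*√5; 2√125 = 10*√5; 4√180 = 24*√5
Combine: (10 - 6 + 10 - 24)·√5 = -10*√5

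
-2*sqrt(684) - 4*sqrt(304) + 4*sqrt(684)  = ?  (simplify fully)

-4*sqrt(19)

2*sqrt(684) = 12*sqrt(19); 4*sqrt(304) = 16*sqrt(19); 4*sqrt(684) = 24*sqrt(19)
Combine: (-12 - 16 + 24)·sqrt(19) = -4*sqrt(19)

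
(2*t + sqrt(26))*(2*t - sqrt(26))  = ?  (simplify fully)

Difference of squares with P = 2*t, Q = sqrt(26).

4*t**2 - 26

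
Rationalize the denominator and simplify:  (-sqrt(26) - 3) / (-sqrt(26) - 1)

(2*sqrt(26) + 23)/25

Multiply numerator and denominator by -1 + sqrt(26).
Denominator becomes -25; numerator becomes -23 - 2*sqrt(26).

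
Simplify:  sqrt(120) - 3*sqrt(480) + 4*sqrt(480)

6*sqrt(30)

sqrt(120) = 2*sqrt(30); 3*sqrt(480) = 12*sqrt(30); 4*sqrt(480) = 16*sqrt(30)
Combine: (2 - 12 + 16)·sqrt(30) = 6*sqrt(30)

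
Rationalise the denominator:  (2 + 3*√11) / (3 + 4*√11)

(-√11 + 126)/167

Multiply numerator and denominator by -4*√11 + 3.
Denominator becomes -167; numerator becomes -126 + √11.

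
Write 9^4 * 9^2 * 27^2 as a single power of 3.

9^4 = 3^8; 9^2 = 3^4; 27^2 = 3^6
Combine exponents: 3^18

3^18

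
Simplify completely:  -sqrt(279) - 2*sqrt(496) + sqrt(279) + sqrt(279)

-5*sqrt(31)

sqrt(279) = 3*sqrt(31); 2*sqrt(496) = 8*sqrt(31); sqrt(279) = 3*sqrt(31); sqrt(279) = 3*sqrt(31)
Combine: (-3 - 8 + 3 + 3)·sqrt(31) = -5*sqrt(31)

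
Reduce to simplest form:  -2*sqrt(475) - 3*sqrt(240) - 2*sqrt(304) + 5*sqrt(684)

-12*sqrt(15) + 12*sqrt(19)

2*sqrt(475) = 10*sqrt(19); 3*sqrt(240) = 12*sqrt(15); 2*sqrt(304) = 8*sqrt(19); 5*sqrt(684) = 30*sqrt(19)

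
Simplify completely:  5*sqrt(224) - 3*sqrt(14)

17*sqrt(14)

5*sqrt(224) = 20*sqrt(14); 3*sqrt(14) = 3*sqrt(14)
Combine: (20 - 3)·sqrt(14) = 17*sqrt(14)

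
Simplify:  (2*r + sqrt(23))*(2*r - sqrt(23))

4*r^2 - 23

Difference of squares with P = 2*r, Q = sqrt(23).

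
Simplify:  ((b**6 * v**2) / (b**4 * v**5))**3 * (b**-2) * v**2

b**4/v**7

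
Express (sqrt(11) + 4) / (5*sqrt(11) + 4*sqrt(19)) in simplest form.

(-20*sqrt(11) - 55 + 4*sqrt(209) + 16*sqrt(19))/29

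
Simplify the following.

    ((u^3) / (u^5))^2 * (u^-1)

Inside the bracket: (u^-2)
Raise to the power 2: (u^-4)
Multiply by (u^-1): add exponents.

u^(-5)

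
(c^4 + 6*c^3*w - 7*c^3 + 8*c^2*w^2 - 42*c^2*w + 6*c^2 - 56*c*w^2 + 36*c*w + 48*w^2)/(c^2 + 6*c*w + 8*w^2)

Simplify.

c^2 - 7*c + 6

Factor: c^4 + 6*c^3*w - 7*c^3 + 8*c^2*w^2 - 42*c^2*w + 6*c^2 - 56*c*w^2 + 36*c*w + 48*w^2 = (c - 6)*(c - 1)*(c + 4*w)*(c + 2*w);  c^2 + 6*c*w + 8*w^2 = (c + 4*w)*(c + 2*w)
Cancel the common factors (c + 2*w), (c + 4*w).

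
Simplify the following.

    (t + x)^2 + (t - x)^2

2*t^2 + 2*x^2

Binomially expand both and collect terms in t, x.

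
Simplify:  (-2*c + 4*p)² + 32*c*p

4*(c + 2*p)²

After expansion: 4*c² + 16*c*p + 16*p² — a perfect-square trinomial.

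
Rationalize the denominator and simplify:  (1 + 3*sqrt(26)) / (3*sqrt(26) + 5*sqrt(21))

(-234 - 3*sqrt(26) + 5*sqrt(21) + 15*sqrt(546))/291

Multiply numerator and denominator by -5*sqrt(21) + 3*sqrt(26).
Denominator becomes -291; numerator becomes -15*sqrt(546) - 5*sqrt(21) + 3*sqrt(26) + 234.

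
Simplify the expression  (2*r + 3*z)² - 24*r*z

Expanding gives 4*r² - 12*r*z + 9*z², a perfect square.

(2*r - 3*z)²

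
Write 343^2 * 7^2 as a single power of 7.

343^2 = 7^6; 7^2 = 7^2
Combine exponents: 7^8

7^8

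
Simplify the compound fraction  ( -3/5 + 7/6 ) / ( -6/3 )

-17/60

Numerator: -3/5 + 7/6 = 17/30
Denominator: -6/3 = -2
Divide: (17/30) · (-1/2) = -17/60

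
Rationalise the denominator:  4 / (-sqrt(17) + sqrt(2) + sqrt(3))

(-6*sqrt(17) - 8*sqrt(3) - 9*sqrt(2) - sqrt(102))/15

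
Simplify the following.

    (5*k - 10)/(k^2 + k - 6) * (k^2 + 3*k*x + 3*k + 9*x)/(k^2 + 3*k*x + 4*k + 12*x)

Factor: 5*k - 10 = 5*(k - 2);  k^2 + k - 6 = (k + 3)*(k - 2);  k^2 + 3*k*x + 3*k + 9*x = (k + 3*x)*(k + 3);  k^2 + 3*k*x + 4*k + 12*x = (k + 4)*(k + 3*x)
Cancel the common factors (k + 3*x), (k - 2), (k + 3).

5/(k + 4)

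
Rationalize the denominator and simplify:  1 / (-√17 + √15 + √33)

(-31*√17 - √33 + 35*√15 + 6*√935)/1019

Group as (√15 + √33) - √17; multiply by (√15 + √33) + √17, then rationalise the remaining surd.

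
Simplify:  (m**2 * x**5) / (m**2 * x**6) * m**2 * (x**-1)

m**2/x**2

Quotient: (x**-1)
Multiply by m**2 * (x**-1): add exponents.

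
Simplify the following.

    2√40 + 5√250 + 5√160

2√40 = 4*√10; 5√250 = 25*√10; 5√160 = 20*√10
Combine: (4 + 25 + 20)·√10 = 49*√10

49*√10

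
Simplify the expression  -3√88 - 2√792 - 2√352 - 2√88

-30*√22

3√88 = 6*√22; 2√792 = 12*√22; 2√352 = 8*√22; 2√88 = 4*√22
Combine: (-6 - 12 - 8 - 4)·√22 = -30*√22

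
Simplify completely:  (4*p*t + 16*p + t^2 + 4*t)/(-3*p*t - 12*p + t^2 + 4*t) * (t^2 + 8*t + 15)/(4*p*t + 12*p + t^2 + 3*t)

(-t - 5)/(3*p - t)

Factor: 4*p*t + 16*p + t^2 + 4*t = (t + 4)*(4*p + t);  -3*p*t - 12*p + t^2 + 4*t = (t + 4)*(-3*p + t);  t^2 + 8*t + 15 = (t + 3)*(t + 5);  4*p*t + 12*p + t^2 + 3*t = (t + 3)*(4*p + t)
Cancel the common factors (t + 4), (t + 3), (4*p + t).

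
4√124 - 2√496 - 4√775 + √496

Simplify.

-16*√31

4√124 = 8*√31; 2√496 = 8*√31; 4√775 = 20*√31; √496 = 4*√31
Combine: (8 - 8 - 20 + 4)·√31 = -16*√31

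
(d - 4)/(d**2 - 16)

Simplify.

Factor: d**2 - 16 = (d + 4)*(d - 4)
Cancel the common factor (d - 4).

1/(d + 4)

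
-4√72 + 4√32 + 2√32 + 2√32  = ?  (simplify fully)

8*√2

4√72 = 24*√2; 4√32 = 16*√2; 2√32 = 8*√2; 2√32 = 8*√2
Combine: (-24 + 16 + 8 + 8)·√2 = 8*√2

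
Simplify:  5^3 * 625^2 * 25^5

5^3 = 5^3; 625^2 = 5^8; 25^5 = 5^10
Combine exponents: 5^21

5^21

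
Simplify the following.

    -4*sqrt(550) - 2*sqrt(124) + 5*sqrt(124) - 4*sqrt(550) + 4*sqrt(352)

4*sqrt(550) = 20*sqrt(22); 2*sqrt(124) = 4*sqrt(31); 5*sqrt(124) = 10*sqrt(31); 4*sqrt(550) = 20*sqrt(22); 4*sqrt(352) = 16*sqrt(22)

-24*sqrt(22) + 6*sqrt(31)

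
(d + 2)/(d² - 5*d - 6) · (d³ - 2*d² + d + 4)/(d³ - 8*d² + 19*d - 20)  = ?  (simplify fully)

Factor: d² - 5*d - 6 = (d + 1)·(d - 6);  d³ - 2*d² + d + 4 = (d + 1)·(d² - 3*d + 4);  d³ - 8*d² + 19*d - 20 = (d² - 3*d + 4)·(d - 5)
Cancel the common factors (d² - 3*d + 4), (d + 1).

(d + 2)/(d² - 11*d + 30)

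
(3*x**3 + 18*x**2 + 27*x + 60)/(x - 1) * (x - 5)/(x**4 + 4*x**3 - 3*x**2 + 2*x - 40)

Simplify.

(3*x - 15)/(x**2 - 3*x + 2)

Factor: 3*x**3 + 18*x**2 + 27*x + 60 = 3*(x**2 + x + 4)*(x + 5);  x**4 + 4*x**3 - 3*x**2 + 2*x - 40 = (x - 2)*(x**2 + x + 4)*(x + 5)
Cancel the common factors (x**2 + x + 4), (x + 5).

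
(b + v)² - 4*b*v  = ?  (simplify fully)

(b - v)²

After expansion: b² - 2*b*v + v² — a perfect-square trinomial.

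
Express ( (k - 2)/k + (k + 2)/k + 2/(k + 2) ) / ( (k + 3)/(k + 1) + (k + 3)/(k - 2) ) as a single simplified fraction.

(2*k² - 2*k - 4)/(2*k² + 3*k - 2)

Numerator: (k - 2)/k + (k + 2)/k + 2/(k + 2) = (2*k + 6)/(k + 2)
Denominator: (k + 3)/(k + 1) + (k + 3)/(k - 2) = (2*k² + 5*k - 3)/(k² - k - 2)
Divide: ((2*k + 6)/(k + 2)) · ((k² - k - 2)/(2*k² + 5*k - 3)) = (2*k² - 2*k - 4)/(2*k² + 3*k - 2)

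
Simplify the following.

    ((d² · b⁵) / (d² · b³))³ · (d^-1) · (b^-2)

Inside the bracket: b²
Raise to the power 3: b⁶
Multiply by (d^-1) · (b^-2): add exponents.

b⁴/d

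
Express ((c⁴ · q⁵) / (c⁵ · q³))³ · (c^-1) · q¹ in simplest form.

q⁷/c⁴

Inside the bracket: (c^-1) · q²
Raise to the power 3: (c^-3) · q⁶
Multiply by (c^-1) · q¹: add exponents.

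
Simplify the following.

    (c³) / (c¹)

c²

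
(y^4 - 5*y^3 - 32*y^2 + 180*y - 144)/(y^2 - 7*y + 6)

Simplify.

Factor: y^4 - 5*y^3 - 32*y^2 + 180*y - 144 = (y - 4)*(y - 6)*(y + 6)*(y - 1);  y^2 - 7*y + 6 = (y - 6)*(y - 1)
Cancel the common factors (y - 1), (y - 6).

y^2 + 2*y - 24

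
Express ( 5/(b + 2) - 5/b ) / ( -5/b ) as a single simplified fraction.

2/(b + 2)

Numerator: 5/(b + 2) - 5/b = -10/(b^2 + 2*b)
Denominator: -5/b = -5/b
Divide: (-10/(b^2 + 2*b)) · (-b/5) = 2/(b + 2)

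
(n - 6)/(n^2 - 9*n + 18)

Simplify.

Factor: n^2 - 9*n + 18 = (n - 3)*(n - 6)
Cancel the common factor (n - 6).

1/(n - 3)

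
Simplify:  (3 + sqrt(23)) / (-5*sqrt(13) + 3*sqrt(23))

Multiply numerator and denominator by 3*sqrt(23) + 5*sqrt(13).
Denominator becomes -118; numerator becomes 9*sqrt(23) + 15*sqrt(13) + 69 + 5*sqrt(299).

(-5*sqrt(299) - 69 - 15*sqrt(13) - 9*sqrt(23))/118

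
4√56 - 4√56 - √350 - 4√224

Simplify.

4√56 = 8*√14; 4√56 = 8*√14; √350 = 5*√14; 4√224 = 16*√14
Combine: (8 - 8 - 5 - 16)·√14 = -21*√14

-21*√14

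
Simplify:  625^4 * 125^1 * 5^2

5^21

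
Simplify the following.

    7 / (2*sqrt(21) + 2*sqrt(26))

(-7*sqrt(21) + 7*sqrt(26))/10

Multiply numerator and denominator by -2*sqrt(26) + 2*sqrt(21).
Denominator becomes -20; numerator becomes -14*sqrt(26) + 14*sqrt(21).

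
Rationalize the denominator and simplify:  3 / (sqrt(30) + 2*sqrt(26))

(-3*sqrt(30) + 6*sqrt(26))/74

Multiply numerator and denominator by -sqrt(30) + 2*sqrt(26).
Denominator becomes 74; numerator becomes -3*sqrt(30) + 6*sqrt(26).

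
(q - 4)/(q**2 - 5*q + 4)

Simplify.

1/(q - 1)

Factor: q**2 - 5*q + 4 = (q - 4)*(q - 1)
Cancel the common factor (q - 4).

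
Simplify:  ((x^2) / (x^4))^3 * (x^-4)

x^(-10)

Inside the bracket: (x^-2)
Raise to the power 3: (x^-6)
Multiply by (x^-4): add exponents.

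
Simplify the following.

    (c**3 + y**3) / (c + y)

Apply the sum-of-cubes factorisation and cancel (c + y).

c**2 - c*y + y**2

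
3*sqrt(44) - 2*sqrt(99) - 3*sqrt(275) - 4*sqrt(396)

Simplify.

-39*sqrt(11)

3*sqrt(44) = 6*sqrt(11); 2*sqrt(99) = 6*sqrt(11); 3*sqrt(275) = 15*sqrt(11); 4*sqrt(396) = 24*sqrt(11)
Combine: (6 - 6 - 15 - 24)·sqrt(11) = -39*sqrt(11)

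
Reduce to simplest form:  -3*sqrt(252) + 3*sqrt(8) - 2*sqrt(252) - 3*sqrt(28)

3*sqrt(252) = 18*sqrt(7); 3*sqrt(8) = 6*sqrt(2); 2*sqrt(252) = 12*sqrt(7); 3*sqrt(28) = 6*sqrt(7)

-36*sqrt(7) + 6*sqrt(2)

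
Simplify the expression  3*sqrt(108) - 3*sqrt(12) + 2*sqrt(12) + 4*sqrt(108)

3*sqrt(108) = 18*sqrt(3); 3*sqrt(12) = 6*sqrt(3); 2*sqrt(12) = 4*sqrt(3); 4*sqrt(108) = 24*sqrt(3)
Combine: (18 - 6 + 4 + 24)·sqrt(3) = 40*sqrt(3)

40*sqrt(3)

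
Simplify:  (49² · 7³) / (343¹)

49² = 7^4; 7³ = 7^3; 343¹ = 7^3
Combine exponents: 7^4

7^4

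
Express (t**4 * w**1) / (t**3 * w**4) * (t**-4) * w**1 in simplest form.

1/(t**3*w**2)

Quotient: t**1 * (w**-3)
Multiply by (t**-4) * w**1: add exponents.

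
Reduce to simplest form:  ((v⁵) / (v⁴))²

Inside the bracket: v¹
Raise to the power 2: v²

v²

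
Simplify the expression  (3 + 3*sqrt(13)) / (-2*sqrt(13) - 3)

Multiply numerator and denominator by -3 + 2*sqrt(13).
Denominator becomes -43; numerator becomes -3*sqrt(13) + 69.

(-69 + 3*sqrt(13))/43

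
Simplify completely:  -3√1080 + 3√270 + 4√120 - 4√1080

-25*√30

3√1080 = 18*√30; 3√270 = 9*√30; 4√120 = 8*√30; 4√1080 = 24*√30
Combine: (-18 + 9 + 8 - 24)·√30 = -25*√30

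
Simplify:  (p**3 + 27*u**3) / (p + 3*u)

Factor as (a+b)(a**2-ab+b**2) with a=p, b=(3*u).

p**2 - 3*p*u + 9*u**2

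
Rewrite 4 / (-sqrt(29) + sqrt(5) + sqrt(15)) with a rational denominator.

Group as (sqrt(5) + sqrt(15)) - sqrt(29); multiply by (sqrt(5) + sqrt(15)) + sqrt(29), then rationalise the remaining surd.

(36*sqrt(29) + 76*sqrt(15) + 156*sqrt(5) + 40*sqrt(87))/219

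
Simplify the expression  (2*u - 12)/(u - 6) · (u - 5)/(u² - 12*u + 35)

Factor: 2*u - 12 = 2·(u - 6);  u² - 12*u + 35 = (u - 7)·(u - 5)
Cancel the common factors (u - 5), (u - 6).

2/(u - 7)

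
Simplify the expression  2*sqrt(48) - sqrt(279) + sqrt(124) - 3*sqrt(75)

2*sqrt(48) = 8*sqrt(3); sqrt(279) = 3*sqrt(31); sqrt(124) = 2*sqrt(31); 3*sqrt(75) = 15*sqrt(3)

-7*sqrt(3) - sqrt(31)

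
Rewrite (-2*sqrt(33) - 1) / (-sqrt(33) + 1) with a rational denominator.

Multiply numerator and denominator by 1 + sqrt(33).
Denominator becomes -32; numerator becomes -67 - 3*sqrt(33).

(3*sqrt(33) + 67)/32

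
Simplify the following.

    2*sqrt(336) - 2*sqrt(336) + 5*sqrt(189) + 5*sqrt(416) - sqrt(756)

9*sqrt(21) + 20*sqrt(26)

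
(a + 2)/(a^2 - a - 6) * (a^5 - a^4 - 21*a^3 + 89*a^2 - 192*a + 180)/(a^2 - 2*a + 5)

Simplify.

Factor: a^2 - a - 6 = (a - 3)*(a + 2);  a^5 - a^4 - 21*a^3 + 89*a^2 - 192*a + 180 = (a - 3)*(a - 2)*(a + 6)*(a^2 - 2*a + 5)
Cancel the common factors (a^2 - 2*a + 5), (a - 3), (a + 2).

a^2 + 4*a - 12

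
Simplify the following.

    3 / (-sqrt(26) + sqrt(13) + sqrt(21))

(-12*sqrt(26) + 27*sqrt(21) + 51*sqrt(13) + 39*sqrt(42))/514

Group as (sqrt(13) + sqrt(21)) - sqrt(26); multiply by (sqrt(13) + sqrt(21)) + sqrt(26), then rationalise the remaining surd.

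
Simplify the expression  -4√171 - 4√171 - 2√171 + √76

-28*√19

4√171 = 12*√19; 4√171 = 12*√19; 2√171 = 6*√19; √76 = 2*√19
Combine: (-12 - 12 - 6 + 2)·√19 = -28*√19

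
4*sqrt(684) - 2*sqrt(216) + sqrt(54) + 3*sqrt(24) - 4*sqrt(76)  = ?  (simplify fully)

-3*sqrt(6) + 16*sqrt(19)

4*sqrt(684) = 24*sqrt(19); 2*sqrt(216) = 12*sqrt(6); sqrt(54) = 3*sqrt(6); 3*sqrt(24) = 6*sqrt(6); 4*sqrt(76) = 8*sqrt(19)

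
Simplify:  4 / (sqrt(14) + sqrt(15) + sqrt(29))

(-sqrt(6090) + 14*sqrt(15) + 15*sqrt(14))/105

Group as (sqrt(14) + sqrt(29)) + sqrt(15); multiply by (sqrt(14) + sqrt(29)) - sqrt(15), then rationalise the remaining surd.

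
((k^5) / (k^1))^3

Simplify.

k^12

Inside the bracket: k^4
Raise to the power 3: k^12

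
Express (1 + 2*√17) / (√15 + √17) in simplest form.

(-2*√255 - √15 + √17 + 34)/2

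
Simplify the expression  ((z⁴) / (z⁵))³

z^(-3)

Inside the bracket: (z^-1)
Raise to the power 3: (z^-3)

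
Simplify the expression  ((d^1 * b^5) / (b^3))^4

Inside the bracket: d^1 * b^2
Raise to the power 4: d^4 * b^8

b^8*d^4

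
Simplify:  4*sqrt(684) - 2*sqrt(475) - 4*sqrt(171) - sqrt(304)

-2*sqrt(19)

4*sqrt(684) = 24*sqrt(19); 2*sqrt(475) = 10*sqrt(19); 4*sqrt(171) = 12*sqrt(19); sqrt(304) = 4*sqrt(19)
Combine: (24 - 10 - 12 - 4)·sqrt(19) = -2*sqrt(19)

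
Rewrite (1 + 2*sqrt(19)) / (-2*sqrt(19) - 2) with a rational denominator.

Multiply numerator and denominator by -2 + 2*sqrt(19).
Denominator becomes -72; numerator becomes -2*sqrt(19) + 74.

(-37 + sqrt(19))/36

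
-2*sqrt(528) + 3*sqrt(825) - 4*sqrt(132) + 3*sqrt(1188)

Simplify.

17*sqrt(33)

2*sqrt(528) = 8*sqrt(33); 3*sqrt(825) = 15*sqrt(33); 4*sqrt(132) = 8*sqrt(33); 3*sqrt(1188) = 18*sqrt(33)
Combine: (-8 + 15 - 8 + 18)·sqrt(33) = 17*sqrt(33)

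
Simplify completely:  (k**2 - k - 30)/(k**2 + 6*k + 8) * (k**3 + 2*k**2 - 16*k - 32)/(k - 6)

k**2 + k - 20

Factor: k**2 - k - 30 = (k - 6)*(k + 5);  k**2 + 6*k + 8 = (k + 2)*(k + 4);  k**3 + 2*k**2 - 16*k - 32 = (k - 4)*(k + 2)*(k + 4)
Cancel the common factors (k + 4), (k - 6), (k + 2).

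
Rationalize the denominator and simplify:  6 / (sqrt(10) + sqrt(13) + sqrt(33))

Group as (sqrt(10) + sqrt(13)) + sqrt(33); multiply by (sqrt(10) + sqrt(13)) - sqrt(33), then rationalise the remaining surd.

(-sqrt(4290) - 5*sqrt(33) + 15*sqrt(13) + 18*sqrt(10))/35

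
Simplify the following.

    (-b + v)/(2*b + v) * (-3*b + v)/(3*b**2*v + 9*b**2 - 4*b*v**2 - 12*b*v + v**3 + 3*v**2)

1/(2*b*v + 6*b + v**2 + 3*v)

Factor: 3*b**2*v + 9*b**2 - 4*b*v**2 - 12*b*v + v**3 + 3*v**2 = (v + 3)*(-3*b + v)*(-b + v)
Cancel the common factors (-b + v), (-3*b + v).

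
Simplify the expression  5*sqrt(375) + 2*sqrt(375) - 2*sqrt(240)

5*sqrt(375) = 25*sqrt(15); 2*sqrt(375) = 10*sqrt(15); 2*sqrt(240) = 8*sqrt(15)
Combine: (25 + 10 - 8)·sqrt(15) = 27*sqrt(15)

27*sqrt(15)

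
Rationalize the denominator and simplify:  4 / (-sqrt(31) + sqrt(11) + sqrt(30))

(-10*sqrt(31) + 12*sqrt(30) + 50*sqrt(11) + 2*sqrt(10230))/305

Group as (sqrt(11) + sqrt(30)) - sqrt(31); multiply by (sqrt(11) + sqrt(30)) + sqrt(31), then rationalise the remaining surd.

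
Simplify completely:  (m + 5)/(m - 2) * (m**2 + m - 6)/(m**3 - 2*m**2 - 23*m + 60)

(m + 3)/(m**2 - 7*m + 12)

Factor: m**2 + m - 6 = (m + 3)*(m - 2);  m**3 - 2*m**2 - 23*m + 60 = (m - 4)*(m - 3)*(m + 5)
Cancel the common factors (m - 2), (m + 5).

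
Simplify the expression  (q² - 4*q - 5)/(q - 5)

Factor: q² - 4*q - 5 = (q + 1)·(q - 5)
Cancel the common factor (q - 5).

q + 1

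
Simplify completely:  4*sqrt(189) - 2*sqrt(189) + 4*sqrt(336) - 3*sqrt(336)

10*sqrt(21)

4*sqrt(189) = 12*sqrt(21); 2*sqrt(189) = 6*sqrt(21); 4*sqrt(336) = 16*sqrt(21); 3*sqrt(336) = 12*sqrt(21)
Combine: (12 - 6 + 16 - 12)·sqrt(21) = 10*sqrt(21)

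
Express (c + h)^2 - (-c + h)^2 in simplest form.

Only the odd-power cross terms survive.

4*c*h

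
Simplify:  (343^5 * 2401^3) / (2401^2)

343^5 = 7^15; 2401^3 = 7^12; 2401^2 = 7^8
Combine exponents: 7^19

7^19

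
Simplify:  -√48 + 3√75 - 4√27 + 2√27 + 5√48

√48 = 4*√3; 3√75 = 15*√3; 4√27 = 12*√3; 2√27 = 6*√3; 5√48 = 20*√3
Combine: (-4 + 15 - 12 + 6 + 20)·√3 = 25*√3

25*√3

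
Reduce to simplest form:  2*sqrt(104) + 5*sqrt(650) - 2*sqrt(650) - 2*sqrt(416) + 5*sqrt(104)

2*sqrt(104) = 4*sqrt(26); 5*sqrt(650) = 25*sqrt(26); 2*sqrt(650) = 10*sqrt(26); 2*sqrt(416) = 8*sqrt(26); 5*sqrt(104) = 10*sqrt(26)
Combine: (4 + 25 - 10 - 8 + 10)·sqrt(26) = 21*sqrt(26)

21*sqrt(26)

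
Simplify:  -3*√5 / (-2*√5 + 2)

(3*√5 + 15)/8

Multiply numerator and denominator by 2 + 2*√5.
Denominator becomes -16; numerator becomes -30 - 6*√5.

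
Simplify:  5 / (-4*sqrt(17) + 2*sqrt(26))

(-10*sqrt(17) - 5*sqrt(26))/84

Multiply numerator and denominator by 2*sqrt(26) + 4*sqrt(17).
Denominator becomes -168; numerator becomes 10*sqrt(26) + 20*sqrt(17).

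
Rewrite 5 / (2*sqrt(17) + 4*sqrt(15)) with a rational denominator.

(-5*sqrt(17) + 10*sqrt(15))/86

Multiply numerator and denominator by -4*sqrt(15) + 2*sqrt(17).
Denominator becomes -172; numerator becomes -20*sqrt(15) + 10*sqrt(17).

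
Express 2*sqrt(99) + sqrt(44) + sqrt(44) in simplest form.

2*sqrt(99) = 6*sqrt(11); sqrt(44) = 2*sqrt(11); sqrt(44) = 2*sqrt(11)
Combine: (6 + 2 + 2)·sqrt(11) = 10*sqrt(11)

10*sqrt(11)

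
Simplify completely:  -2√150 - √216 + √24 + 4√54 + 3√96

10*√6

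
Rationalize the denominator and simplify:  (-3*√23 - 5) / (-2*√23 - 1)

(√23 + 19)/13

Multiply numerator and denominator by -1 + 2*√23.
Denominator becomes -91; numerator becomes -133 - 7*√23.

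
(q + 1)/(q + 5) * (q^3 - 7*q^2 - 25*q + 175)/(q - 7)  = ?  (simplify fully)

Factor: q^3 - 7*q^2 - 25*q + 175 = (q + 5)*(q - 5)*(q - 7)
Cancel the common factors (q + 5), (q - 7).

q^2 - 4*q - 5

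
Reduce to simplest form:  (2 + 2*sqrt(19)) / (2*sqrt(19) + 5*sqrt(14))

Multiply numerator and denominator by -5*sqrt(14) + 2*sqrt(19).
Denominator becomes -274; numerator becomes -10*sqrt(266) - 10*sqrt(14) + 4*sqrt(19) + 76.

(-38 - 2*sqrt(19) + 5*sqrt(14) + 5*sqrt(266))/137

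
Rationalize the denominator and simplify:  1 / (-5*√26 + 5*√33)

Multiply numerator and denominator by 5*√26 + 5*√33.
Denominator becomes 175; numerator becomes 5*√26 + 5*√33.

(√26 + √33)/35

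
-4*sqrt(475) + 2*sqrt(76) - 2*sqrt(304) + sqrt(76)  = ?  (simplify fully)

4*sqrt(475) = 20*sqrt(19); 2*sqrt(76) = 4*sqrt(19); 2*sqrt(304) = 8*sqrt(19); sqrt(76) = 2*sqrt(19)
Combine: (-20 + 4 - 8 + 2)·sqrt(19) = -22*sqrt(19)

-22*sqrt(19)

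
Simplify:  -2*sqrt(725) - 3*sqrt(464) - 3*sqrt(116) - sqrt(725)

-33*sqrt(29)

2*sqrt(725) = 10*sqrt(29); 3*sqrt(464) = 12*sqrt(29); 3*sqrt(116) = 6*sqrt(29); sqrt(725) = 5*sqrt(29)
Combine: (-10 - 12 - 6 - 5)·sqrt(29) = -33*sqrt(29)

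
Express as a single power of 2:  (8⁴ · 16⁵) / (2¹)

8⁴ = 2^12; 16⁵ = 2^20; 2¹ = 2^1
Combine exponents: 2^31

2^31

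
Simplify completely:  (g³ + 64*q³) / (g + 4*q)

g² - 4*g*q + 16*q²

Apply the sum-of-cubes factorisation and cancel (g + 4*q).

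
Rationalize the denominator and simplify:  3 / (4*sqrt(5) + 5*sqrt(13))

(-12*sqrt(5) + 15*sqrt(13))/245

Multiply numerator and denominator by -5*sqrt(13) + 4*sqrt(5).
Denominator becomes -245; numerator becomes -15*sqrt(13) + 12*sqrt(5).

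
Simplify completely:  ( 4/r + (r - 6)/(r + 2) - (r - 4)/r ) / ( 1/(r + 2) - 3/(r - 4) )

(-8*r + 32)/(r**2 + 5*r)

Numerator: 4/r + (r - 6)/(r + 2) - (r - 4)/r = 16/(r**2 + 2*r)
Denominator: 1/(r + 2) - 3/(r - 4) = (-2*r - 10)/(r**2 - 2*r - 8)
Divide: (16/(r**2 + 2*r)) · ((r**2 - 2*r - 8)/(-2*r - 10)) = (-8*r + 32)/(r**2 + 5*r)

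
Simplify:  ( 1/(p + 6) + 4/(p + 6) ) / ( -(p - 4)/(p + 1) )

Numerator: 1/(p + 6) + 4/(p + 6) = 5/(p + 6)
Denominator: -(p - 4)/(p + 1) = (-p + 4)/(p + 1)
Divide: (5/(p + 6)) · ((p + 1)/(-p + 4)) = (-5*p - 5)/(p**2 + 2*p - 24)

(-5*p - 5)/(p**2 + 2*p - 24)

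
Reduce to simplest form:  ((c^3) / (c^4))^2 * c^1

1/c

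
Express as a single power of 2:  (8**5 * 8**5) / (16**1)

8**5 = 2**15; 8**5 = 2**15; 16**1 = 2**4
Combine exponents: 2**26

2**26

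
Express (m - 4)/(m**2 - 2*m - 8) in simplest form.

Factor: m**2 - 2*m - 8 = (m + 2)*(m - 4)
Cancel the common factor (m - 4).

1/(m + 2)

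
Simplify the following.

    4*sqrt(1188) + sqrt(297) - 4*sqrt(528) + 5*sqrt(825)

36*sqrt(33)

4*sqrt(1188) = 24*sqrt(33); sqrt(297) = 3*sqrt(33); 4*sqrt(528) = 16*sqrt(33); 5*sqrt(825) = 25*sqrt(33)
Combine: (24 + 3 - 16 + 25)·sqrt(33) = 36*sqrt(33)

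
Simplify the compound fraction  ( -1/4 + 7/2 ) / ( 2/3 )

39/8

Numerator: -1/4 + 7/2 = 13/4
Denominator: 2/3 = 2/3
Divide: (13/4) · (3/2) = 39/8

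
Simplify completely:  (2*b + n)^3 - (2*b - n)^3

2*n*(12*b^2 + n^2)

Write as f((2*b),n) - f((2*b),-n) and expand.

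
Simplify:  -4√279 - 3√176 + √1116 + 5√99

4√279 = 12*√31; 3√176 = 12*√11; √1116 = 6*√31; 5√99 = 15*√11

-6*√31 + 3*√11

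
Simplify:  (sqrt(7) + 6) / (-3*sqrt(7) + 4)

(-22*sqrt(7) - 45)/47

Multiply numerator and denominator by 4 + 3*sqrt(7).
Denominator becomes -47; numerator becomes 45 + 22*sqrt(7).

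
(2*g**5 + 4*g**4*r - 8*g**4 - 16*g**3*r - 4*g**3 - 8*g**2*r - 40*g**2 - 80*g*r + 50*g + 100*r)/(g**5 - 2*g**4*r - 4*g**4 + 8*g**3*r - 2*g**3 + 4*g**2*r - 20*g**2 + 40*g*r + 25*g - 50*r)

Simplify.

(-2*g - 4*r)/(-g + 2*r)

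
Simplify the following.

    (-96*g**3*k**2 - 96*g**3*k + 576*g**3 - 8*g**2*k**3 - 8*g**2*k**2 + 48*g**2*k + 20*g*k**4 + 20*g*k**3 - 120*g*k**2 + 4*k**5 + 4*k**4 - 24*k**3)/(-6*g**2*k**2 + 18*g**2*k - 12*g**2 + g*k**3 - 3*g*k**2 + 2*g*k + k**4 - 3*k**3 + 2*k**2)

Factor: -96*g**3*k**2 - 96*g**3*k + 576*g**3 - 8*g**2*k**3 - 8*g**2*k**2 + 48*g**2*k + 20*g*k**4 + 20*g*k**3 - 120*g*k**2 + 4*k**5 + 4*k**4 - 24*k**3 = 4*(3*g + k)*(k + 3)*(-2*g + k)*(k - 2)*(4*g + k);  -6*g**2*k**2 + 18*g**2*k - 12*g**2 + g*k**3 - 3*g*k**2 + 2*g*k + k**4 - 3*k**3 + 2*k**2 = (k - 2)*(3*g + k)*(k - 1)*(-2*g + k)
Cancel the common factors (3*g + k), (-2*g + k), (k - 2).

(16*g*k + 48*g + 4*k**2 + 12*k)/(k - 1)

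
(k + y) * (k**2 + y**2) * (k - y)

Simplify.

k**4 - y**4

Pair the conjugate factors: (k+y)(k-y) = k**2 - y**2, then repeat with the next factor.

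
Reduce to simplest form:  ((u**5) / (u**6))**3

u**(-3)

Inside the bracket: (u**-1)
Raise to the power 3: (u**-3)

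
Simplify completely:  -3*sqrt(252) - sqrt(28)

3*sqrt(252) = 18*sqrt(7); sqrt(28) = 2*sqrt(7)
Combine: (-18 - 2)·sqrt(7) = -20*sqrt(7)

-20*sqrt(7)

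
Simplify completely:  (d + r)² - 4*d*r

(d - r)²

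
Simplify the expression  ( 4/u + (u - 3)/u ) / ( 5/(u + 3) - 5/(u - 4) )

Numerator: 4/u + (u - 3)/u = (u + 1)/u
Denominator: 5/(u + 3) - 5/(u - 4) = -35/(u² - u - 12)
Divide: ((u + 1)/u) · (-u²/35 + u/35 + 12/35) = (-u³ + 13*u + 12)/(35*u)

(-u³ + 13*u + 12)/(35*u)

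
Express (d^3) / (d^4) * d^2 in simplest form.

d

Quotient: (d^-1)
Multiply by d^2: add exponents.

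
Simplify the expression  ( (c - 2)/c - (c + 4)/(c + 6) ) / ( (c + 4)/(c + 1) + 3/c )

(-12*c - 12)/(c**3 + 13*c**2 + 45*c + 18)

Numerator: (c - 2)/c - (c + 4)/(c + 6) = -12/(c**2 + 6*c)
Denominator: (c + 4)/(c + 1) + 3/c = (c**2 + 7*c + 3)/(c**2 + c)
Divide: (-12/(c**2 + 6*c)) · ((c**2 + c)/(c**2 + 7*c + 3)) = (-12*c - 12)/(c**3 + 13*c**2 + 45*c + 18)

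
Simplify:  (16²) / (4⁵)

2^(-2)

16² = 2^8; 4⁵ = 2^10
Combine exponents: 2^(-2)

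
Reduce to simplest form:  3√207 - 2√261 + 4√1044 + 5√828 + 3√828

18*√29 + 57*√23

3√207 = 9*√23; 2√261 = 6*√29; 4√1044 = 24*√29; 5√828 = 30*√23; 3√828 = 18*√23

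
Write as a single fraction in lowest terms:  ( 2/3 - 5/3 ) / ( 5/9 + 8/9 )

Numerator: 2/3 - 5/3 = -1
Denominator: 5/9 + 8/9 = 13/9
Divide: (-1) · (9/13) = -9/13

-9/13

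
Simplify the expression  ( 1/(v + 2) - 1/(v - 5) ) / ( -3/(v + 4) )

(7*v + 28)/(3*v² - 9*v - 30)

Numerator: 1/(v + 2) - 1/(v - 5) = -7/(v² - 3*v - 10)
Denominator: -3/(v + 4) = -3/(v + 4)
Divide: (-7/(v² - 3*v - 10)) · (-v/3 - 4/3) = (7*v + 28)/(3*v² - 9*v - 30)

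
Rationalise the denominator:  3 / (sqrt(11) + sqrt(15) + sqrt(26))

Group as (sqrt(15) + sqrt(26)) + sqrt(11); multiply by (sqrt(15) + sqrt(26)) - sqrt(11), then rationalise the remaining surd.

(-sqrt(4290) + 11*sqrt(15) + 15*sqrt(11))/110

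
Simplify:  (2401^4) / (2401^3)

7^4

2401^4 = 7^16; 2401^3 = 7^12
Combine exponents: 7^4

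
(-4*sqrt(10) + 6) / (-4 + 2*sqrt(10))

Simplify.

(-14 - sqrt(10))/6

Multiply numerator and denominator by -2*sqrt(10) - 4.
Denominator becomes -24; numerator becomes 4*sqrt(10) + 56.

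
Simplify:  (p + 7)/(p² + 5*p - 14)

1/(p - 2)

Factor: p² + 5*p - 14 = (p + 7)·(p - 2)
Cancel the common factor (p + 7).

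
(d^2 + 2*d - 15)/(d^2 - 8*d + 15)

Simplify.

(d + 5)/(d - 5)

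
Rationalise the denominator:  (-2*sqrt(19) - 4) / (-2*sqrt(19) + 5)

(6*sqrt(19) + 32)/17

Multiply numerator and denominator by 5 + 2*sqrt(19).
Denominator becomes -51; numerator becomes -96 - 18*sqrt(19).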